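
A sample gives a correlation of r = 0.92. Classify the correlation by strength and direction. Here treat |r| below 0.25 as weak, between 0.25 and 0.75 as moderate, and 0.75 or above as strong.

strong positive

r = 0.92 > 0 so the relationship is positive.
|r| = 0.92, which falls in the strong range.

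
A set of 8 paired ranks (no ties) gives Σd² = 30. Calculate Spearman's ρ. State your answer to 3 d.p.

0.643

ρ = 1 − 6Σd² / [n(n²−1)] = 1 − 6×30 / (8×63)
  = 1 − 180/504 = 1 − 0.3571 ≈ 0.643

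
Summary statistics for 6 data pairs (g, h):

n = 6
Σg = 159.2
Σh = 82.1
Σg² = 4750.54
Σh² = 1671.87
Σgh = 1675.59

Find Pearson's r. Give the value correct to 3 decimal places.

-0.936

r = (nΣgh − ΣgΣh) / √[(nΣg² − (Σg)²)(nΣh² − (Σh)²)]
Numerator: 6×1675.59 − 159.2×82.1 = -3016.78
Denominator: √[(28503.24 − 25344.64)(10031.22 − 6740.41)] = √[3158.6 × 3290.81] = 3224.0274
r = -3016.78 / 3224.0274 ≈ -0.936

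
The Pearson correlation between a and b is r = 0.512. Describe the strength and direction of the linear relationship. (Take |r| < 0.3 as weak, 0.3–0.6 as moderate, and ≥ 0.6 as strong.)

moderate positive

r = 0.512 > 0 so the relationship is positive.
|r| = 0.512, which falls in the moderate range.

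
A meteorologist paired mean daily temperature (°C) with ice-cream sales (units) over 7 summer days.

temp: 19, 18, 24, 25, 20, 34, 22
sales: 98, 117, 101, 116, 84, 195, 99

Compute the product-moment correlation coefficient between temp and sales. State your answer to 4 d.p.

0.8640

n = 7, Σx = 162, Σy = 810, Σx² = 3926, Σy² = 101832, Σxy = 19780
nΣxy − ΣxΣy = 138460 − 131220 = 7240
nΣx² − (Σx)² = 27482 − 26244 = 1238; nΣy² − (Σy)² = 712824 − 656100 = 56724
r = 7240 / √(1238 × 56724) = 7240 / 8379.9947 ≈ 0.8640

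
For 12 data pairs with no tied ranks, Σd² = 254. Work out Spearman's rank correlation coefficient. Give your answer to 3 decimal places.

0.112

ρ = 1 − 6Σd² / [n(n²−1)] = 1 − 6×254 / (12×143)
  = 1 − 1524/1716 = 1 − 0.8881 ≈ 0.112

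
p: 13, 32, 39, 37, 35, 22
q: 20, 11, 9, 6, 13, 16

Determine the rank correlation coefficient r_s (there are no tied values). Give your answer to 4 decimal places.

-0.8857

Rank p: 1, 3, 6, 5, 4, 2
Rank q: 6, 3, 2, 1, 4, 5
d = rank(p) − rank(q): -5, 0, 4, 4, 0, -3; Σd² = 66
ρ = 1 − 6Σd² / [n(n²−1)] = 1 − 6×66 / (6×35) = 1 − 396/210 ≈ -0.8857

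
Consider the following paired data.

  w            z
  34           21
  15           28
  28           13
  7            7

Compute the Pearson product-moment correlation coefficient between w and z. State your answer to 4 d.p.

n = 4, Σw = 84, Σz = 69, Σw² = 2214, Σz² = 1443, Σwz = 1547
nΣwz − ΣwΣz = 6188 − 5796 = 392
nΣw² − (Σw)² = 8856 − 7056 = 1800; nΣz² − (Σz)² = 5772 − 4761 = 1011
r = 392 / √(1800 × 1011) = 392 / 1348.9996 ≈ 0.2906

0.2906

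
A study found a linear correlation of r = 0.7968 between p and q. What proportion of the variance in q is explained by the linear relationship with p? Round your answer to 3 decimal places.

0.635

r² = (0.7968)² = 0.635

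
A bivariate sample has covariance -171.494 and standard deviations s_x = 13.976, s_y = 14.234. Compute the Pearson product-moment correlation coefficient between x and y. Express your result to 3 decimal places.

r = Cov(x,y) / (s_x · s_y) = -171.494 / (13.976 × 14.234)
  = -171.494 / 198.9344 ≈ -0.862

-0.862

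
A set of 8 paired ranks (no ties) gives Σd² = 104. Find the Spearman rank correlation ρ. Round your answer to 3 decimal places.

ρ = 1 − 6Σd² / [n(n²−1)] = 1 − 6×104 / (8×63)
  = 1 − 624/504 = 1 − 1.2381 ≈ -0.238

-0.238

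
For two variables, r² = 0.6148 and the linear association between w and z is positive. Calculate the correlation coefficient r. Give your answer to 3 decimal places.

0.784

|r| = √0.6148 = 0.784
The association is positive, so r = 0.784.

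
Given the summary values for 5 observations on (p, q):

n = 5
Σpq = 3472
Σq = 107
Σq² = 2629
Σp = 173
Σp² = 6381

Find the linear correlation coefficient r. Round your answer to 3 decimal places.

r = (nΣpq − ΣpΣq) / √[(nΣp² − (Σp)²)(nΣq² − (Σq)²)]
Numerator: 5×3472 − 173×107 = -1151
Denominator: √[(31905 − 29929)(13145 − 11449)] = √[1976 × 1696] = 1830.6545
r = -1151 / 1830.6545 ≈ -0.629

-0.629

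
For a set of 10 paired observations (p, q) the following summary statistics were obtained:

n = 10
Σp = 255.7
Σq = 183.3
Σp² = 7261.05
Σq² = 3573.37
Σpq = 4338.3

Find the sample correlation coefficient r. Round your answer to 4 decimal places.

r = (nΣpq − ΣpΣq) / √[(nΣp² − (Σp)²)(nΣq² − (Σq)²)]
Numerator: 10×4338.3 − 255.7×183.3 = -3486.81
Denominator: √[(72610.5 − 65382.49)(35733.7 − 33598.89)] = √[7228.01 × 2134.81] = 3928.1584
r = -3486.81 / 3928.1584 ≈ -0.8876

-0.8876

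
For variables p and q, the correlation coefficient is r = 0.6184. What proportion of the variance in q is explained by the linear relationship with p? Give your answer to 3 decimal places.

r² = (0.6184)² = 0.382

0.382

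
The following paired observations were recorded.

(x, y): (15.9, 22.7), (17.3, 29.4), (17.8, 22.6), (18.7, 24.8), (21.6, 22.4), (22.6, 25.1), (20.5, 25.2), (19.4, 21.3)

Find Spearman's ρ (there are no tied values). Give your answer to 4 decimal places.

Rank x: 1, 2, 3, 4, 7, 8, 6, 5
Rank y: 4, 8, 3, 5, 2, 6, 7, 1
d = rank(x) − rank(y): -3, -6, 0, -1, 5, 2, -1, 4; Σd² = 92
ρ = 1 − 6Σd² / [n(n²−1)] = 1 − 6×92 / (8×63) = 1 − 552/504 ≈ -0.0952

-0.0952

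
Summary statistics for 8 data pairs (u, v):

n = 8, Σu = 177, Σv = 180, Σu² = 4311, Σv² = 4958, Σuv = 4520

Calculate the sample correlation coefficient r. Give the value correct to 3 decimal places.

r = (nΣuv − ΣuΣv) / √[(nΣu² − (Σu)²)(nΣv² − (Σv)²)]
Numerator: 8×4520 − 177×180 = 4300
Denominator: √[(34488 − 31329)(39664 − 32400)] = √[3159 × 7264] = 4790.3002
r = 4300 / 4790.3002 ≈ 0.898

0.898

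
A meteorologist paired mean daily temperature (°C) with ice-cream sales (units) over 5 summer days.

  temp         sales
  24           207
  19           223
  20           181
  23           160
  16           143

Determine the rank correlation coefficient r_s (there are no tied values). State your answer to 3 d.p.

0.300

Rank temp: 5, 2, 3, 4, 1
Rank sales: 4, 5, 3, 2, 1
d = rank(temp) − rank(sales): 1, -3, 0, 2, 0; Σd² = 14
ρ = 1 − 6Σd² / [n(n²−1)] = 1 − 6×14 / (5×24) = 1 − 84/120 ≈ 0.300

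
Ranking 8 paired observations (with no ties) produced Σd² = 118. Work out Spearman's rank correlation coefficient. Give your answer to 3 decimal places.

ρ = 1 − 6Σd² / [n(n²−1)] = 1 − 6×118 / (8×63)
  = 1 − 708/504 = 1 − 1.4048 ≈ -0.405

-0.405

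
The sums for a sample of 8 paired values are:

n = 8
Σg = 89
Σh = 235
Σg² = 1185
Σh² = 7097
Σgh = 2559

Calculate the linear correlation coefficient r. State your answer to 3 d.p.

r = (nΣgh − ΣgΣh) / √[(nΣg² − (Σg)²)(nΣh² − (Σh)²)]
Numerator: 8×2559 − 89×235 = -443
Denominator: √[(9480 − 7921)(56776 − 55225)] = √[1559 × 1551] = 1554.9949
r = -443 / 1554.9949 ≈ -0.285

-0.285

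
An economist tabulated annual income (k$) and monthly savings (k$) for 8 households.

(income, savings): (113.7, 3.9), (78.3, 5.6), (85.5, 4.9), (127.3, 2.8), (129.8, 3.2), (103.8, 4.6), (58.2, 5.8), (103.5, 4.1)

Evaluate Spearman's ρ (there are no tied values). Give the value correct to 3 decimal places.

-0.952

Rank income: 6, 2, 3, 7, 8, 5, 1, 4
Rank savings: 3, 7, 6, 1, 2, 5, 8, 4
d = rank(income) − rank(savings): 3, -5, -3, 6, 6, 0, -7, 0; Σd² = 164
ρ = 1 − 6Σd² / [n(n²−1)] = 1 − 6×164 / (8×63) = 1 − 984/504 ≈ -0.952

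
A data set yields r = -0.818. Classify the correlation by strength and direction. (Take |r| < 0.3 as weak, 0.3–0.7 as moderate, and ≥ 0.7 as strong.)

r = -0.818 < 0 so the relationship is negative.
|r| = 0.818, which falls in the strong range.

strong negative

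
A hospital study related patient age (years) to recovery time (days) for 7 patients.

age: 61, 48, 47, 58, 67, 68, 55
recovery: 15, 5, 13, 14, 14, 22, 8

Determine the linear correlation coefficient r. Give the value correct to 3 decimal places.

n = 7, Σx = 404, Σy = 91, Σx² = 23736, Σy² = 1359, Σxy = 5452
nΣxy − ΣxΣy = 38164 − 36764 = 1400
nΣx² − (Σx)² = 166152 − 163216 = 2936; nΣy² − (Σy)² = 9513 − 8281 = 1232
r = 1400 / √(2936 × 1232) = 1400 / 1901.8812 ≈ 0.736

0.736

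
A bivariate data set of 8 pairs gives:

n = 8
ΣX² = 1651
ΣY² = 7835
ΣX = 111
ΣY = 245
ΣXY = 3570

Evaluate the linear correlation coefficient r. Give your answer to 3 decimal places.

0.889

r = (nΣXY − ΣXΣY) / √[(nΣX² − (ΣX)²)(nΣY² − (ΣY)²)]
Numerator: 8×3570 − 111×245 = 1365
Denominator: √[(13208 − 12321)(62680 − 60025)] = √[887 × 2655] = 1534.5960
r = 1365 / 1534.5960 ≈ 0.889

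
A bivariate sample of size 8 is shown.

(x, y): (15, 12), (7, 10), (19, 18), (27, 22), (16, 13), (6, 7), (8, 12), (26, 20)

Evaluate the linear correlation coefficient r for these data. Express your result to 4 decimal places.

n = 8, Σx = 124, Σy = 114, Σx² = 2396, Σy² = 1814, Σxy = 2052
nΣxy − ΣxΣy = 16416 − 14136 = 2280
nΣx² − (Σx)² = 19168 − 15376 = 3792; nΣy² − (Σy)² = 14512 − 12996 = 1516
r = 2280 / √(3792 × 1516) = 2280 / 2397.6388 ≈ 0.9509

0.9509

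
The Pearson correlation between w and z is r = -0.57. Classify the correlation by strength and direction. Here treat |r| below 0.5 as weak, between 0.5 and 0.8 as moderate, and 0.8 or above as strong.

r = -0.57 < 0 so the relationship is negative.
|r| = 0.57, which falls in the moderate range.

moderate negative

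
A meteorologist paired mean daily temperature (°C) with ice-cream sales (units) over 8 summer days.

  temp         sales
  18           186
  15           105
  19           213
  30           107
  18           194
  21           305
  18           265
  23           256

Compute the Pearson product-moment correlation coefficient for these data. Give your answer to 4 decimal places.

-0.1264

n = 8, Σx = 162, Σy = 1631, Σx² = 3428, Σy² = 368861, Σxy = 32735
nΣxy − ΣxΣy = 261880 − 264222 = -2342
nΣx² − (Σx)² = 27424 − 26244 = 1180; nΣy² − (Σy)² = 2950888 − 2660161 = 290727
r = -2342 / √(1180 × 290727) = -2342 / 18521.8212 ≈ -0.1264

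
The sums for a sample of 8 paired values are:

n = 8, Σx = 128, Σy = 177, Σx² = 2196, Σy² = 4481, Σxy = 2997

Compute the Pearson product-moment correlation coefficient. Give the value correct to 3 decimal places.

0.571

r = (nΣxy − ΣxΣy) / √[(nΣx² − (Σx)²)(nΣy² − (Σy)²)]
Numerator: 8×2997 − 128×177 = 1320
Denominator: √[(17568 − 16384)(35848 − 31329)] = √[1184 × 4519] = 2313.1139
r = 1320 / 2313.1139 ≈ 0.571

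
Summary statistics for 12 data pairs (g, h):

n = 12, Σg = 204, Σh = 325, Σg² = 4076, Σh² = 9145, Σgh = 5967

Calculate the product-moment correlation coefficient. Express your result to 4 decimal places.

0.9680

r = (nΣgh − ΣgΣh) / √[(nΣg² − (Σg)²)(nΣh² − (Σh)²)]
Numerator: 12×5967 − 204×325 = 5304
Denominator: √[(48912 − 41616)(109740 − 105625)] = √[7296 × 4115] = 5479.3284
r = 5304 / 5479.3284 ≈ 0.9680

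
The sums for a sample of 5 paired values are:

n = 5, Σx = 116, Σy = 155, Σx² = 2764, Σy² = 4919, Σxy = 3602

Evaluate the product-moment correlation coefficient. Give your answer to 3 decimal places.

r = (nΣxy − ΣxΣy) / √[(nΣx² − (Σx)²)(nΣy² − (Σy)²)]
Numerator: 5×3602 − 116×155 = 30
Denominator: √[(13820 − 13456)(24595 − 24025)] = √[364 × 570] = 455.4997
r = 30 / 455.4997 ≈ 0.066

0.066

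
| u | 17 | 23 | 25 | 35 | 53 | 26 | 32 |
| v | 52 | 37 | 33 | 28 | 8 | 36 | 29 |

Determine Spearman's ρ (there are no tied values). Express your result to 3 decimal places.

Rank u: 1, 2, 3, 6, 7, 4, 5
Rank v: 7, 6, 4, 2, 1, 5, 3
d = rank(u) − rank(v): -6, -4, -1, 4, 6, -1, 2; Σd² = 110
ρ = 1 − 6Σd² / [n(n²−1)] = 1 − 6×110 / (7×48) = 1 − 660/336 ≈ -0.964

-0.964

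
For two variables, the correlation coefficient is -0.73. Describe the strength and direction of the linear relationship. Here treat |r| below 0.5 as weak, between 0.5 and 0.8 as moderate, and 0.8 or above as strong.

r = -0.73 < 0 so the relationship is negative.
|r| = 0.73, which falls in the moderate range.

moderate negative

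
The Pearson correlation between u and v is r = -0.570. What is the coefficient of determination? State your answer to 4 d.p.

r² = (-0.570)² = 0.3249

0.3249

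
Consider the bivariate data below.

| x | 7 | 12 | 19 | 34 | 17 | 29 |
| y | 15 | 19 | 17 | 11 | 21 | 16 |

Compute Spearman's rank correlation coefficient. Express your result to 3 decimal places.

Rank x: 1, 2, 4, 6, 3, 5
Rank y: 2, 5, 4, 1, 6, 3
d = rank(x) − rank(y): -1, -3, 0, 5, -3, 2; Σd² = 48
ρ = 1 − 6Σd² / [n(n²−1)] = 1 − 6×48 / (6×35) = 1 − 288/210 ≈ -0.371

-0.371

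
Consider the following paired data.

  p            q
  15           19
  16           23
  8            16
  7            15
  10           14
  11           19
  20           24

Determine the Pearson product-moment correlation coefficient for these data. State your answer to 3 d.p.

n = 7, Σp = 87, Σq = 130, Σp² = 1215, Σq² = 2504, Σpq = 1715
nΣpq − ΣpΣq = 12005 − 11310 = 695
nΣp² − (Σp)² = 8505 − 7569 = 936; nΣq² − (Σq)² = 17528 − 16900 = 628
r = 695 / √(936 × 628) = 695 / 766.6864 ≈ 0.906

0.906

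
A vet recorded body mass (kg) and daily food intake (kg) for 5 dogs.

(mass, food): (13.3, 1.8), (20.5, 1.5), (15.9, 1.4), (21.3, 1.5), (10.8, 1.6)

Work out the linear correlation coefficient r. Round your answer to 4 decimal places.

-0.5198

n = 5, Σx = 81.8, Σy = 7.8, Σx² = 1420.28, Σy² = 12.26, Σxy = 126.18
nΣxy − ΣxΣy = 630.9 − 638.04 = -7.14
nΣx² − (Σx)² = 7101.4 − 6691.24 = 410.16; nΣy² − (Σy)² = 61.3 − 60.84 = 0.46
r = -7.14 / √(410.16 × 0.46) = -7.14 / 13.7359 ≈ -0.5198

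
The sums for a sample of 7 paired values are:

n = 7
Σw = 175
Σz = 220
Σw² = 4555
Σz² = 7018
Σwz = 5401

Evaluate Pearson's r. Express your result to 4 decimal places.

r = (nΣwz − ΣwΣz) / √[(nΣw² − (Σw)²)(nΣz² − (Σz)²)]
Numerator: 7×5401 − 175×220 = -693
Denominator: √[(31885 − 30625)(49126 − 48400)] = √[1260 × 726] = 956.4309
r = -693 / 956.4309 ≈ -0.7246

-0.7246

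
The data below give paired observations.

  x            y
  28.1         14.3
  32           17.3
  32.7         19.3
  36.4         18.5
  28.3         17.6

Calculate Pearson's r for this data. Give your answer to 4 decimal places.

n = 5, Σx = 157.5, Σy = 87, Σx² = 5008.75, Σy² = 1528.28, Σxy = 2758.02
nΣxy − ΣxΣy = 13790.1 − 13702.5 = 87.6
nΣx² − (Σx)² = 25043.75 − 24806.25 = 237.5; nΣy² − (Σy)² = 7641.4 − 7569 = 72.4
r = 87.6 / √(237.5 × 72.4) = 87.6 / 131.1297 ≈ 0.6680

0.6680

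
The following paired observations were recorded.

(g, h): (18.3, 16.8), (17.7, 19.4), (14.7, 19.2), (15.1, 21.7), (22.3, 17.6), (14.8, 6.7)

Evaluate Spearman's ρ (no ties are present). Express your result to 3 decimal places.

Rank g: 5, 4, 1, 3, 6, 2
Rank h: 2, 5, 4, 6, 3, 1
d = rank(g) − rank(h): 3, -1, -3, -3, 3, 1; Σd² = 38
ρ = 1 − 6Σd² / [n(n²−1)] = 1 − 6×38 / (6×35) = 1 − 228/210 ≈ -0.086

-0.086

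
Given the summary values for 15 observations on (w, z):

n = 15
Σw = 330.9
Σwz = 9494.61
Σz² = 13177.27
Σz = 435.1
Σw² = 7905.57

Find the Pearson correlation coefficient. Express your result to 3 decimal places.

-0.179

r = (nΣwz − ΣwΣz) / √[(nΣw² − (Σw)²)(nΣz² − (Σz)²)]
Numerator: 15×9494.61 − 330.9×435.1 = -1555.44
Denominator: √[(118583.55 − 109494.81)(197659.05 − 189312.01)] = √[9088.74 × 8347.04] = 8709.9986
r = -1555.44 / 8709.9986 ≈ -0.179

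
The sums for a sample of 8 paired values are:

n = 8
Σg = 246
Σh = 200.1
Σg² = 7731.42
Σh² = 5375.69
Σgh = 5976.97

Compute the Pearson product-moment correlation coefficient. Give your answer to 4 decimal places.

r = (nΣgh − ΣgΣh) / √[(nΣg² − (Σg)²)(nΣh² − (Σh)²)]
Numerator: 8×5976.97 − 246×200.1 = -1408.84
Denominator: √[(61851.36 − 60516)(43005.52 − 40040.01)] = √[1335.36 × 2965.51] = 1989.9808
r = -1408.84 / 1989.9808 ≈ -0.7080

-0.7080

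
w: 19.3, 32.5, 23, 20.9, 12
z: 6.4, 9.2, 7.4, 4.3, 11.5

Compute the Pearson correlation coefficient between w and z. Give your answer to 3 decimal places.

-0.187

n = 5, Σw = 107.7, Σz = 38.8, Σw² = 2538.55, Σz² = 331.1, Σwz = 820.59
nΣwz − ΣwΣz = 4102.95 − 4178.76 = -75.81
nΣw² − (Σw)² = 12692.75 − 11599.29 = 1093.46; nΣz² − (Σz)² = 1655.5 − 1505.44 = 150.06
r = -75.81 / √(1093.46 × 150.06) = -75.81 / 405.0736 ≈ -0.187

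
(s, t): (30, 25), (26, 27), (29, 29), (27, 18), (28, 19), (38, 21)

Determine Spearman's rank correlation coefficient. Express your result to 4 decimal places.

Rank s: 5, 1, 4, 2, 3, 6
Rank t: 4, 5, 6, 1, 2, 3
d = rank(s) − rank(t): 1, -4, -2, 1, 1, 3; Σd² = 32
ρ = 1 − 6Σd² / [n(n²−1)] = 1 − 6×32 / (6×35) = 1 − 192/210 ≈ 0.0857

0.0857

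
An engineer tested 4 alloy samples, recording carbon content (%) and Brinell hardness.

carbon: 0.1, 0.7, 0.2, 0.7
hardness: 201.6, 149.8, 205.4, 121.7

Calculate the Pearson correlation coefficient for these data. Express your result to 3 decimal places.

-0.946

n = 4, Σx = 1.7, Σy = 678.5, Σx² = 1.03, Σy² = 120082.65, Σxy = 251.29
nΣxy − ΣxΣy = 1005.16 − 1153.45 = -148.29
nΣx² − (Σx)² = 4.12 − 2.89 = 1.23; nΣy² − (Σy)² = 480330.6 − 460362.25 = 19968.35
r = -148.29 / √(1.23 × 19968.35) = -148.29 / 156.7197 ≈ -0.946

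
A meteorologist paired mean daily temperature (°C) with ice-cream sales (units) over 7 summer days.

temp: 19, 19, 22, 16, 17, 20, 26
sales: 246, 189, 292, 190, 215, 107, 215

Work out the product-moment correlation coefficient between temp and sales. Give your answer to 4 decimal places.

n = 7, Σx = 139, Σy = 1454, Σx² = 2827, Σy² = 321500, Σxy = 29114
nΣxy − ΣxΣy = 203798 − 202106 = 1692
nΣx² − (Σx)² = 19789 − 19321 = 468; nΣy² − (Σy)² = 2250500 − 2114116 = 136384
r = 1692 / √(468 × 136384) = 1692 / 7989.2247 ≈ 0.2118

0.2118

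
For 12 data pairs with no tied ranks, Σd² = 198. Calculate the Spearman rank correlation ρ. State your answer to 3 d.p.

0.308

ρ = 1 − 6Σd² / [n(n²−1)] = 1 − 6×198 / (12×143)
  = 1 − 1188/1716 = 1 − 0.6923 ≈ 0.308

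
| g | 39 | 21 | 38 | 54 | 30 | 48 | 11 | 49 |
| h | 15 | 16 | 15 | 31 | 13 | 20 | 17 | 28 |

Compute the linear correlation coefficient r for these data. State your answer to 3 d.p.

0.664

n = 8, Σg = 290, Σh = 155, Σg² = 12048, Σh² = 3309, Σgh = 6074
nΣgh − ΣgΣh = 48592 − 44950 = 3642
nΣg² − (Σg)² = 96384 − 84100 = 12284; nΣh² − (Σh)² = 26472 − 24025 = 2447
r = 3642 / √(12284 × 2447) = 3642 / 5482.6041 ≈ 0.664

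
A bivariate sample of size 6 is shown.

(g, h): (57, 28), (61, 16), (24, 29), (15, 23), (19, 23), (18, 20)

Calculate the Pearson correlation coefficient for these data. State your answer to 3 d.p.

-0.166

n = 6, Σg = 194, Σh = 139, Σg² = 8456, Σh² = 3339, Σgh = 4410
nΣgh − ΣgΣh = 26460 − 26966 = -506
nΣg² − (Σg)² = 50736 − 37636 = 13100; nΣh² − (Σh)² = 20034 − 19321 = 713
r = -506 / √(13100 × 713) = -506 / 3056.1904 ≈ -0.166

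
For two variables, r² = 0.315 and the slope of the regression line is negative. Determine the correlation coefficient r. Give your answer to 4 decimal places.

|r| = √0.315 = 0.5612
The association is negative, so r = −0.5612.

-0.5612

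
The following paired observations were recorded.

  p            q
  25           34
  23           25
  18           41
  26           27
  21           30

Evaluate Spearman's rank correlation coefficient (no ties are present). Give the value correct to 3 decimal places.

-0.500

Rank p: 4, 3, 1, 5, 2
Rank q: 4, 1, 5, 2, 3
d = rank(p) − rank(q): 0, 2, -4, 3, -1; Σd² = 30
ρ = 1 − 6Σd² / [n(n²−1)] = 1 − 6×30 / (5×24) = 1 − 180/120 ≈ -0.500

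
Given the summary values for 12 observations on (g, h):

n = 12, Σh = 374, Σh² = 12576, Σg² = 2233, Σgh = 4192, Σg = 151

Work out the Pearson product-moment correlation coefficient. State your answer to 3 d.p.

-0.929

r = (nΣgh − ΣgΣh) / √[(nΣg² − (Σg)²)(nΣh² − (Σh)²)]
Numerator: 12×4192 − 151×374 = -6170
Denominator: √[(26796 − 22801)(150912 − 139876)] = √[3995 × 11036] = 6639.9413
r = -6170 / 6639.9413 ≈ -0.929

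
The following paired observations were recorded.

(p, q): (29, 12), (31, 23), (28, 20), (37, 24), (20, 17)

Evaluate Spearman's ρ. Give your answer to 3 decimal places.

Rank p: 3, 4, 2, 5, 1
Rank q: 1, 4, 3, 5, 2
d = rank(p) − rank(q): 2, 0, -1, 0, -1; Σd² = 6
ρ = 1 − 6Σd² / [n(n²−1)] = 1 − 6×6 / (5×24) = 1 − 36/120 ≈ 0.700

0.700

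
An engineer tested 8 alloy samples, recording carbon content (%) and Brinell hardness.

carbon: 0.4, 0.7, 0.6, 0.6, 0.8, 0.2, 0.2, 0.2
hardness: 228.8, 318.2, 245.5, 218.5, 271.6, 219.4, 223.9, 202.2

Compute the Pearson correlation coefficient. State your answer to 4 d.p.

0.7369

n = 8, Σx = 3.7, Σy = 1928.1, Σx² = 2.13, Σy² = 474532.15, Σxy = 939.04
nΣxy − ΣxΣy = 7512.32 − 7133.97 = 378.35
nΣx² − (Σx)² = 17.04 − 13.69 = 3.35; nΣy² − (Σy)² = 3796257.2 − 3717569.61 = 78687.59
r = 378.35 / √(3.35 × 78687.59) = 378.35 / 513.4232 ≈ 0.7369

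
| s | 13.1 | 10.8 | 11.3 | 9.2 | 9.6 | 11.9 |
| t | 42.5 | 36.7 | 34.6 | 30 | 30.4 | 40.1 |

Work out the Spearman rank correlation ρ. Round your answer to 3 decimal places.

Rank s: 6, 3, 4, 1, 2, 5
Rank t: 6, 4, 3, 1, 2, 5
d = rank(s) − rank(t): 0, -1, 1, 0, 0, 0; Σd² = 2
ρ = 1 − 6Σd² / [n(n²−1)] = 1 − 6×2 / (6×35) = 1 − 12/210 ≈ 0.943

0.943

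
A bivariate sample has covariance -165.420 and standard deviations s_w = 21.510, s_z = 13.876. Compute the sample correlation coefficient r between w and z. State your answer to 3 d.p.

r = Cov(w,z) / (s_w · s_z) = -165.420 / (21.510 × 13.876)
  = -165.420 / 298.4728 ≈ -0.554

-0.554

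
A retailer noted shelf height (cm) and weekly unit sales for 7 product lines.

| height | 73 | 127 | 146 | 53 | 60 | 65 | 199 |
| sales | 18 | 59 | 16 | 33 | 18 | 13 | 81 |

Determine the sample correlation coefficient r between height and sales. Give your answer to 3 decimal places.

0.732

n = 7, Σx = 723, Σy = 238, Σx² = 93009, Σy² = 12204, Σxy = 30936
nΣxy − ΣxΣy = 216552 − 172074 = 44478
nΣx² − (Σx)² = 651063 − 522729 = 128334; nΣy² − (Σy)² = 85428 − 56644 = 28784
r = 44478 / √(128334 × 28784) = 44478 / 60778.0047 ≈ 0.732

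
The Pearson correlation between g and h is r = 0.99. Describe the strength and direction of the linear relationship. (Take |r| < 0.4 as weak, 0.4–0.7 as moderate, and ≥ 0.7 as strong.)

strong positive

r = 0.99 > 0 so the relationship is positive.
|r| = 0.99, which falls in the strong range.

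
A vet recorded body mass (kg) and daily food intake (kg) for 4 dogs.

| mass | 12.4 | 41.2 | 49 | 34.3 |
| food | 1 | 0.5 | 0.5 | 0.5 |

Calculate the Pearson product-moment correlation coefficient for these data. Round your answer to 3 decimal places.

n = 4, Σx = 136.9, Σy = 2.5, Σx² = 5428.69, Σy² = 1.75, Σxy = 74.65
nΣxy − ΣxΣy = 298.6 − 342.25 = -43.65
nΣx² − (Σx)² = 21714.76 − 18741.61 = 2973.15; nΣy² − (Σy)² = 7 − 6.25 = 0.75
r = -43.65 / √(2973.15 × 0.75) = -43.65 / 47.2214 ≈ -0.924

-0.924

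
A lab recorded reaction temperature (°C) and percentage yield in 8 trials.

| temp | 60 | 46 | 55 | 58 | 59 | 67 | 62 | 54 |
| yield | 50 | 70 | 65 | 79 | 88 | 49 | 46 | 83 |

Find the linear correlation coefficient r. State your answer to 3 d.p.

n = 8, Σx = 461, Σy = 530, Σx² = 26835, Σy² = 37016, Σxy = 30186
nΣxy − ΣxΣy = 241488 − 244330 = -2842
nΣx² − (Σx)² = 214680 − 212521 = 2159; nΣy² − (Σy)² = 296128 − 280900 = 15228
r = -2842 / √(2159 × 15228) = -2842 / 5733.8689 ≈ -0.496

-0.496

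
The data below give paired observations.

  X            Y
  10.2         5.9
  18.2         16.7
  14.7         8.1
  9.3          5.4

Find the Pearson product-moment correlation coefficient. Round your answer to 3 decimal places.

n = 4, ΣX = 52.4, ΣY = 36.1, ΣX² = 737.86, ΣY² = 408.47, ΣXY = 533.41
nΣXY − ΣXΣY = 2133.64 − 1891.64 = 242
nΣX² − (ΣX)² = 2951.44 − 2745.76 = 205.68; nΣY² − (ΣY)² = 1633.88 − 1303.21 = 330.67
r = 242 / √(205.68 × 330.67) = 242 / 260.7915 ≈ 0.928

0.928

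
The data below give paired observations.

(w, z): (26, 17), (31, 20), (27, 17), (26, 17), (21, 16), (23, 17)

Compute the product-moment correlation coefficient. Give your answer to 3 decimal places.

0.878

n = 6, Σw = 154, Σz = 104, Σw² = 4012, Σz² = 1812, Σwz = 2690
nΣwz − ΣwΣz = 16140 − 16016 = 124
nΣw² − (Σw)² = 24072 − 23716 = 356; nΣz² − (Σz)² = 10872 − 10816 = 56
r = 124 / √(356 × 56) = 124 / 141.1949 ≈ 0.878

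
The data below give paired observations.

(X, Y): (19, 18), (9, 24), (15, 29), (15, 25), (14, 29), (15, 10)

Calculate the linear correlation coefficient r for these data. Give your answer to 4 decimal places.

-0.2844

n = 6, ΣX = 87, ΣY = 135, ΣX² = 1313, ΣY² = 3307, ΣXY = 1924
nΣXY − ΣXΣY = 11544 − 11745 = -201
nΣX² − (ΣX)² = 7878 − 7569 = 309; nΣY² − (ΣY)² = 19842 − 18225 = 1617
r = -201 / √(309 × 1617) = -201 / 706.8614 ≈ -0.2844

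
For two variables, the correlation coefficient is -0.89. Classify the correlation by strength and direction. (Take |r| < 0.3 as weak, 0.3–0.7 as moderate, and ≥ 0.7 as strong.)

r = -0.89 < 0 so the relationship is negative.
|r| = 0.89, which falls in the strong range.

strong negative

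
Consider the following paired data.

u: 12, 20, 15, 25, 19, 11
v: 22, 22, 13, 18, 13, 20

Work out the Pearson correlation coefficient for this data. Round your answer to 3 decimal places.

n = 6, Σu = 102, Σv = 108, Σu² = 1876, Σv² = 2030, Σuv = 1816
nΣuv − ΣuΣv = 10896 − 11016 = -120
nΣu² − (Σu)² = 11256 − 10404 = 852; nΣv² − (Σv)² = 12180 − 11664 = 516
r = -120 / √(852 × 516) = -120 / 663.0475 ≈ -0.181

-0.181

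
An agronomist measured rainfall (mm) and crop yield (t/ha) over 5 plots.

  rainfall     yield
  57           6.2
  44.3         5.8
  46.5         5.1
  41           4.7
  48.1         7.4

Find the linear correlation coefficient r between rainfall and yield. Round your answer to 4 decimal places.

0.5012

n = 5, Σx = 236.9, Σy = 29.2, Σx² = 11368.35, Σy² = 174.94, Σxy = 1396.13
nΣxy − ΣxΣy = 6980.65 − 6917.48 = 63.17
nΣx² − (Σx)² = 56841.75 − 56121.61 = 720.14; nΣy² − (Σy)² = 874.7 − 852.64 = 22.06
r = 63.17 / √(720.14 × 22.06) = 63.17 / 126.0408 ≈ 0.5012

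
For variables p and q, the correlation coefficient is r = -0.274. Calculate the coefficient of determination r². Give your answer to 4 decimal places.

r² = (-0.274)² = 0.0751

0.0751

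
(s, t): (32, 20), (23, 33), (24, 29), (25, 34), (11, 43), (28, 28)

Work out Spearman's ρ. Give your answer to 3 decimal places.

-0.829

Rank s: 6, 2, 3, 4, 1, 5
Rank t: 1, 4, 3, 5, 6, 2
d = rank(s) − rank(t): 5, -2, 0, -1, -5, 3; Σd² = 64
ρ = 1 − 6Σd² / [n(n²−1)] = 1 − 6×64 / (6×35) = 1 − 384/210 ≈ -0.829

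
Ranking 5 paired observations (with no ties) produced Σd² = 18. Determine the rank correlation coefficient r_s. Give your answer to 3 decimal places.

0.100

ρ = 1 − 6Σd² / [n(n²−1)] = 1 − 6×18 / (5×24)
  = 1 − 108/120 = 1 − 0.9000 ≈ 0.100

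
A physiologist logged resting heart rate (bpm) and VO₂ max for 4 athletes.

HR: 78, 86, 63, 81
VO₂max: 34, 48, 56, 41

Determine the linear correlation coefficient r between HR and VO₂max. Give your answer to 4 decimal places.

-0.5499

n = 4, Σx = 308, Σy = 179, Σx² = 24010, Σy² = 8277, Σxy = 13629
nΣxy − ΣxΣy = 54516 − 55132 = -616
nΣx² − (Σx)² = 96040 − 94864 = 1176; nΣy² − (Σy)² = 33108 − 32041 = 1067
r = -616 / √(1176 × 1067) = -616 / 1120.1750 ≈ -0.5499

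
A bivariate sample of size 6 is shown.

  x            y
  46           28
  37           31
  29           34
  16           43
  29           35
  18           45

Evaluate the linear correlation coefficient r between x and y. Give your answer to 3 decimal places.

n = 6, Σx = 175, Σy = 216, Σx² = 5747, Σy² = 8000, Σxy = 5934
nΣxy − ΣxΣy = 35604 − 37800 = -2196
nΣx² − (Σx)² = 34482 − 30625 = 3857; nΣy² − (Σy)² = 48000 − 46656 = 1344
r = -2196 / √(3857 × 1344) = -2196 / 2276.7978 ≈ -0.965

-0.965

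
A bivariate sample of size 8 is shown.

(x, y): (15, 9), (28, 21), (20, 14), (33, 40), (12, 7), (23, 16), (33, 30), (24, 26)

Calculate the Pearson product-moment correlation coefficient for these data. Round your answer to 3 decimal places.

n = 8, Σx = 188, Σy = 163, Σx² = 4836, Σy² = 4199, Σxy = 4389
nΣxy − ΣxΣy = 35112 − 30644 = 4468
nΣx² − (Σx)² = 38688 − 35344 = 3344; nΣy² − (Σy)² = 33592 − 26569 = 7023
r = 4468 / √(3344 × 7023) = 4468 / 4846.1234 ≈ 0.922

0.922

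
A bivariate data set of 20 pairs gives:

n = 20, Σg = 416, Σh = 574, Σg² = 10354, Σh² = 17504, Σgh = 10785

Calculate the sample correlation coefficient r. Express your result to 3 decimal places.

-0.872

r = (nΣgh − ΣgΣh) / √[(nΣg² − (Σg)²)(nΣh² − (Σh)²)]
Numerator: 20×10785 − 416×574 = -23084
Denominator: √[(207080 − 173056)(350080 − 329476)] = √[34024 × 20604] = 26476.9805
r = -23084 / 26476.9805 ≈ -0.872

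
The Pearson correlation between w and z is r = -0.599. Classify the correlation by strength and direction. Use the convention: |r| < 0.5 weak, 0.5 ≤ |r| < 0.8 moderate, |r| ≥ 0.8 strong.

r = -0.599 < 0 so the relationship is negative.
|r| = 0.599, which falls in the moderate range.

moderate negative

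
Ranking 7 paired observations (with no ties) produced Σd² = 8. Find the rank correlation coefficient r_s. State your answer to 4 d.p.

0.8571

ρ = 1 − 6Σd² / [n(n²−1)] = 1 − 6×8 / (7×48)
  = 1 − 48/336 = 1 − 0.14286 ≈ 0.8571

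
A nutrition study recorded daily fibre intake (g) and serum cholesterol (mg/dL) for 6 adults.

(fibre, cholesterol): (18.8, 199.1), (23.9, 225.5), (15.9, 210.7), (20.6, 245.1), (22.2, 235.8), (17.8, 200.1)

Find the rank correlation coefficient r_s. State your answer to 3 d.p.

Rank fibre: 3, 6, 1, 4, 5, 2
Rank cholesterol: 1, 4, 3, 6, 5, 2
d = rank(fibre) − rank(cholesterol): 2, 2, -2, -2, 0, 0; Σd² = 16
ρ = 1 − 6Σd² / [n(n²−1)] = 1 − 6×16 / (6×35) = 1 − 96/210 ≈ 0.543

0.543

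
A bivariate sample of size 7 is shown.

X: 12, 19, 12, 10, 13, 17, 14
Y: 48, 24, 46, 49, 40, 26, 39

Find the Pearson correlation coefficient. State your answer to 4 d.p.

-0.9759

n = 7, ΣX = 97, ΣY = 272, ΣX² = 1403, ΣY² = 11194, ΣXY = 3582
nΣXY − ΣXΣY = 25074 − 26384 = -1310
nΣX² − (ΣX)² = 9821 − 9409 = 412; nΣY² − (ΣY)² = 78358 − 73984 = 4374
r = -1310 / √(412 × 4374) = -1310 / 1342.4187 ≈ -0.9759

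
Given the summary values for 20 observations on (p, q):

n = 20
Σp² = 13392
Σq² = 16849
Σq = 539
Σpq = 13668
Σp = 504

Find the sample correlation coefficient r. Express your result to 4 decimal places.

r = (nΣpq − ΣpΣq) / √[(nΣp² − (Σp)²)(nΣq² − (Σq)²)]
Numerator: 20×13668 − 504×539 = 1704
Denominator: √[(267840 − 254016)(336980 − 290521)] = √[13824 × 46459] = 25342.6363
r = 1704 / 25342.6363 ≈ 0.0672

0.0672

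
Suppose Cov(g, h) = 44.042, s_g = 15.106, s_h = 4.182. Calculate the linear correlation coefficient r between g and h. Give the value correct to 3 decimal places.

r = Cov(g,h) / (s_g · s_h) = 44.042 / (15.106 × 4.182)
  = 44.042 / 63.1733 ≈ 0.697

0.697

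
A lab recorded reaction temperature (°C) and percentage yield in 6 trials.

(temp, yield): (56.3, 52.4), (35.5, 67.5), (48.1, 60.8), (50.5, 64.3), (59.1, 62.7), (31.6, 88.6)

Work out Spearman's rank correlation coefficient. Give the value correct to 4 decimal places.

Rank temp: 5, 2, 3, 4, 6, 1
Rank yield: 1, 5, 2, 4, 3, 6
d = rank(temp) − rank(yield): 4, -3, 1, 0, 3, -5; Σd² = 60
ρ = 1 − 6Σd² / [n(n²−1)] = 1 − 6×60 / (6×35) = 1 − 360/210 ≈ -0.7143

-0.7143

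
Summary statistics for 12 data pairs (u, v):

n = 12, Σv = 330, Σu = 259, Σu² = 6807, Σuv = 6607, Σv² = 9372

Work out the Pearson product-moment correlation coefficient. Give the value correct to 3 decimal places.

-0.857

r = (nΣuv − ΣuΣv) / √[(nΣu² − (Σu)²)(nΣv² − (Σv)²)]
Numerator: 12×6607 − 259×330 = -6186
Denominator: √[(81684 − 67081)(112464 − 108900)] = √[14603 × 3564] = 7214.2284
r = -6186 / 7214.2284 ≈ -0.857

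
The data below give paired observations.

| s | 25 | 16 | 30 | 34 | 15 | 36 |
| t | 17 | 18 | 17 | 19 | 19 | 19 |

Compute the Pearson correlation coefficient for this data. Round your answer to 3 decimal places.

0.091

n = 6, Σs = 156, Σt = 109, Σs² = 4458, Σt² = 1985, Σst = 2838
nΣst − ΣsΣt = 17028 − 17004 = 24
nΣs² − (Σs)² = 26748 − 24336 = 2412; nΣt² − (Σt)² = 11910 − 11881 = 29
r = 24 / √(2412 × 29) = 24 / 264.4768 ≈ 0.091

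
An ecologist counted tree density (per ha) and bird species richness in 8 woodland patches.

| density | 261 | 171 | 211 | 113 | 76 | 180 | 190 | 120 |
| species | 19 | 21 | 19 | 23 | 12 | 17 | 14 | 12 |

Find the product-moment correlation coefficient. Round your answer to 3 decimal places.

0.344

n = 8, Σx = 1322, Σy = 137, Σx² = 243328, Σy² = 2465, Σxy = 23230
nΣxy − ΣxΣy = 185840 − 181114 = 4726
nΣx² − (Σx)² = 1946624 − 1747684 = 198940; nΣy² − (Σy)² = 19720 − 18769 = 951
r = 4726 / √(198940 × 951) = 4726 / 13754.7061 ≈ 0.344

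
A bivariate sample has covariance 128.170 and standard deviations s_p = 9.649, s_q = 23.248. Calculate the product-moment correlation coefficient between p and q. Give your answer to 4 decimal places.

0.5714

r = Cov(p,q) / (s_p · s_q) = 128.170 / (9.649 × 23.248)
  = 128.170 / 224.3200 ≈ 0.5714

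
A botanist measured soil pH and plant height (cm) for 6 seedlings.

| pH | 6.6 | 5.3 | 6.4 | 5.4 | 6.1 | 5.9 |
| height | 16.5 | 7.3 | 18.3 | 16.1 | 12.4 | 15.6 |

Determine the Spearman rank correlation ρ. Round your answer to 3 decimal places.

Rank pH: 6, 1, 5, 2, 4, 3
Rank height: 5, 1, 6, 4, 2, 3
d = rank(pH) − rank(height): 1, 0, -1, -2, 2, 0; Σd² = 10
ρ = 1 − 6Σd² / [n(n²−1)] = 1 − 6×10 / (6×35) = 1 − 60/210 ≈ 0.714

0.714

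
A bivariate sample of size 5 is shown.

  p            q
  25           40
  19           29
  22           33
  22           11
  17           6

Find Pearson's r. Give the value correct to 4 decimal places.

0.6769

n = 5, Σp = 105, Σq = 119, Σp² = 2243, Σq² = 3687, Σpq = 2621
nΣpq − ΣpΣq = 13105 − 12495 = 610
nΣp² − (Σp)² = 11215 − 11025 = 190; nΣq² − (Σq)² = 18435 − 14161 = 4274
r = 610 / √(190 × 4274) = 610 / 901.1437 ≈ 0.6769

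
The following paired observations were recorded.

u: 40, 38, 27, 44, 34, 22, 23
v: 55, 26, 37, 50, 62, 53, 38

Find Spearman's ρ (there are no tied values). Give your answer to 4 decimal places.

0.0714

Rank u: 6, 5, 3, 7, 4, 1, 2
Rank v: 6, 1, 2, 4, 7, 5, 3
d = rank(u) − rank(v): 0, 4, 1, 3, -3, -4, -1; Σd² = 52
ρ = 1 − 6Σd² / [n(n²−1)] = 1 − 6×52 / (7×48) = 1 − 312/336 ≈ 0.0714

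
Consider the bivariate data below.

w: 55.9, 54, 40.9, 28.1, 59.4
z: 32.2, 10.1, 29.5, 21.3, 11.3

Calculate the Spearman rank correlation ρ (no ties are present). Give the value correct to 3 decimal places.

-0.100

Rank w: 4, 3, 2, 1, 5
Rank z: 5, 1, 4, 3, 2
d = rank(w) − rank(z): -1, 2, -2, -2, 3; Σd² = 22
ρ = 1 − 6Σd² / [n(n²−1)] = 1 − 6×22 / (5×24) = 1 − 132/120 ≈ -0.100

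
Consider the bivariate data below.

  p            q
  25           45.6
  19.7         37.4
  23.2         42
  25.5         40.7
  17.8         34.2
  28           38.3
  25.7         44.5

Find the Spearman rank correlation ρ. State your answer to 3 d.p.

0.464

Rank p: 4, 2, 3, 5, 1, 7, 6
Rank q: 7, 2, 5, 4, 1, 3, 6
d = rank(p) − rank(q): -3, 0, -2, 1, 0, 4, 0; Σd² = 30
ρ = 1 − 6Σd² / [n(n²−1)] = 1 − 6×30 / (7×48) = 1 − 180/336 ≈ 0.464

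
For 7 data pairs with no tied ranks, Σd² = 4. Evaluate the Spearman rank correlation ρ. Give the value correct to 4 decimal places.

ρ = 1 − 6Σd² / [n(n²−1)] = 1 − 6×4 / (7×48)
  = 1 − 24/336 = 1 − 0.07143 ≈ 0.9286

0.9286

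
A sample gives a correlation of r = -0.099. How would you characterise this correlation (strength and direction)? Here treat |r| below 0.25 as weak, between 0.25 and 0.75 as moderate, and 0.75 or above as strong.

r = -0.099 < 0 so the relationship is negative.
|r| = 0.099, which falls in the weak range.

weak negative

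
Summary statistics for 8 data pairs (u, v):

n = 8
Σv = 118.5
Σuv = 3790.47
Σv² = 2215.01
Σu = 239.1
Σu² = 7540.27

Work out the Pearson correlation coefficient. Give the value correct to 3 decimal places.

0.584

r = (nΣuv − ΣuΣv) / √[(nΣu² − (Σu)²)(nΣv² − (Σv)²)]
Numerator: 8×3790.47 − 239.1×118.5 = 1990.41
Denominator: √[(60322.16 − 57168.81)(17720.08 − 14042.25)] = √[3153.35 × 3677.83] = 3405.5081
r = 1990.41 / 3405.5081 ≈ 0.584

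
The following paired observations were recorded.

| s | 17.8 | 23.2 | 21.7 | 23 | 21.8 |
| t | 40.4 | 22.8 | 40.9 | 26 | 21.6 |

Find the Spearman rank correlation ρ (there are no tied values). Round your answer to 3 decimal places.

-0.600

Rank s: 1, 5, 2, 4, 3
Rank t: 4, 2, 5, 3, 1
d = rank(s) − rank(t): -3, 3, -3, 1, 2; Σd² = 32
ρ = 1 − 6Σd² / [n(n²−1)] = 1 − 6×32 / (5×24) = 1 − 192/120 ≈ -0.600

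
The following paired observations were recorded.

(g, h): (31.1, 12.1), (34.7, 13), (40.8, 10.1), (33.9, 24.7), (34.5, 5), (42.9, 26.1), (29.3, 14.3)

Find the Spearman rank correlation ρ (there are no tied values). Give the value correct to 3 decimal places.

0.071

Rank g: 2, 5, 6, 3, 4, 7, 1
Rank h: 3, 4, 2, 6, 1, 7, 5
d = rank(g) − rank(h): -1, 1, 4, -3, 3, 0, -4; Σd² = 52
ρ = 1 − 6Σd² / [n(n²−1)] = 1 − 6×52 / (7×48) = 1 − 312/336 ≈ 0.071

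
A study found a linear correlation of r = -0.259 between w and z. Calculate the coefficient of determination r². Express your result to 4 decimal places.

0.0671

r² = (-0.259)² = 0.0671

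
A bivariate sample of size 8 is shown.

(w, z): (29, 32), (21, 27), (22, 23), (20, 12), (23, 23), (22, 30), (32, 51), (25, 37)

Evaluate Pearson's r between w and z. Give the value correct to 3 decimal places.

n = 8, Σw = 194, Σz = 235, Σw² = 4828, Σz² = 7825, Σwz = 5987
nΣwz − ΣwΣz = 47896 − 45590 = 2306
nΣw² − (Σw)² = 38624 − 37636 = 988; nΣz² − (Σz)² = 62600 − 55225 = 7375
r = 2306 / √(988 × 7375) = 2306 / 2699.3518 ≈ 0.854

0.854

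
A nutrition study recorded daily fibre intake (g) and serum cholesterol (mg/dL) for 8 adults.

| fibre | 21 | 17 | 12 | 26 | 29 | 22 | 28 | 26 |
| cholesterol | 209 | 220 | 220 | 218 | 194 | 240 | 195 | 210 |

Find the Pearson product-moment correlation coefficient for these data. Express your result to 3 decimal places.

-0.548

n = 8, Σx = 181, Σy = 1706, Σx² = 4335, Σy² = 365366, Σxy = 38263
nΣxy − ΣxΣy = 306104 − 308786 = -2682
nΣx² − (Σx)² = 34680 − 32761 = 1919; nΣy² − (Σy)² = 2922928 − 2910436 = 12492
r = -2682 / √(1919 × 12492) = -2682 / 4896.1360 ≈ -0.548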